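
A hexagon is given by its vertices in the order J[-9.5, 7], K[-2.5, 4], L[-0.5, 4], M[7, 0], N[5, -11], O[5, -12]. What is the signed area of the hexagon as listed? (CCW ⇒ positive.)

-108.75

Apply the shoelace formula: 2A = Σ (x_i·y_{i+1} − x_{i+1}·y_i), indices taken mod 6.
Cross-terms: -20.5, -8, -28, -77, -5, -79  ⇒  Σ = -217.5
Signed area = Σ/2 = -108.75 (negative ⇒ clockwise traversal).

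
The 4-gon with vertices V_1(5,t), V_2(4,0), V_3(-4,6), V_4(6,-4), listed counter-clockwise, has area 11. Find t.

-1

Write out the shoelace sum; only the two edges meeting at V_1 involve t:
2·Area = [(6·t − 5·(-4)) + (5·0 − 4·t)] + 4
       = 2·t + 24 = 22
⇒ t = -1.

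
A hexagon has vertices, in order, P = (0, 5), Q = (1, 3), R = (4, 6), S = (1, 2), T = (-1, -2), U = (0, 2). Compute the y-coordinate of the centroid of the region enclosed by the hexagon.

26/11

Apply the shoelace (surveyor's) formula. First the cross-terms c_i = x_i·y_{i+1} − x_{i+1}·y_i:
  -5, -6, 2, 0, -2, 0  ⇒  2A = -11, A = -5.5.
Then Σ (y_i + y_{i+1})·c_i = -78, so ȳ = -78 / (6·(-5.5)) = 26/11.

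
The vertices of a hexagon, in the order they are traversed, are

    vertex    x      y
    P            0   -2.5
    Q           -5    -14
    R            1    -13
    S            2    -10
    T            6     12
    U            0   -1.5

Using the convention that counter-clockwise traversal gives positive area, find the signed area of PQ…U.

Apply the surveyor's formula: 2A = Σ (x_i·y_{i+1} − x_{i+1}·y_i), indices taken mod 6.
P→Q: (0)(-14) − (-5)(-2.5) = -12.5
Q→R: (-5)(-13) − (1)(-14) = 79
R→S: (1)(-10) − (2)(-13) = 16
S→T: (2)(12) − (6)(-10) = 84
T→U: (6)(-1.5) − (0)(12) = -9
U→P: (0)(-2.5) − (0)(-1.5) = 0
Σ = 157.5
Signed area = Σ/2 = 78.75 (positive ⇒ counter-clockwise traversal).

78.75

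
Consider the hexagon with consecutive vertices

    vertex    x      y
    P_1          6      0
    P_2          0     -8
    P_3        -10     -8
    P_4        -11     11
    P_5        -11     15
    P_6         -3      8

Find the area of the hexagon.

Apply Gauss's area formula: 2A = Σ (x_i·y_{i+1} − x_{i+1}·y_i), indices taken mod 6.
P_1→P_2: (6)(-8) − (0)(0) = -48
P_2→P_3: (0)(-8) − (-10)(-8) = -80
P_3→P_4: (-10)(11) − (-11)(-8) = -198
P_4→P_5: (-11)(15) − (-11)(11) = -44
P_5→P_6: (-11)(8) − (-3)(15) = -43
P_6→P_1: (-3)(0) − (6)(8) = -48
Σ = -461
Area = |Σ|/2 = 230.5.

230.5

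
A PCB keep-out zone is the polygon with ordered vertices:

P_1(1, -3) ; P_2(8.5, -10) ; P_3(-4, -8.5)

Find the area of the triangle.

38.125

Apply the surveyor's formula: 2A = Σ (x_i·y_{i+1} − x_{i+1}·y_i), indices taken mod 3.
Cross-terms: 15.5, -112.25, 20.5  ⇒  Σ = -76.25
Area = |Σ|/2 = 38.125.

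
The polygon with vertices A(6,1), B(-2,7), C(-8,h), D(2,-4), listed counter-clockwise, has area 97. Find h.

-9

The doubled signed area Σ (x_i y_{i+1} − x_{i+1} y_i) is linear in h.
With h=0 it equals 158; the coefficient of h is -4 (from the two edges through C).
So -4·h + 158 = 2·97 = 194 ⇒ h = -9.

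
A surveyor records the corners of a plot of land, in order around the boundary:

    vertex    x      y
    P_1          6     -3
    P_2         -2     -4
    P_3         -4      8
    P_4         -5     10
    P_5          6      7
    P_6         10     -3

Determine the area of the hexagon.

128.5

Apply the shoelace (surveyor's) formula: 2A = Σ (x_i·y_{i+1} − x_{i+1}·y_i), indices taken mod 6.
Cross-terms: -30, -32, 0, -95, -88, -12  ⇒  Σ = -257
Area = |Σ|/2 = 128.5.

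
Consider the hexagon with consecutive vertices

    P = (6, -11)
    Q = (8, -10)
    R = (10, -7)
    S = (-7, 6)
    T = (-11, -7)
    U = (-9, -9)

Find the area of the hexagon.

193.5

Apply Gauss's area formula: 2A = Σ (x_i·y_{i+1} − x_{i+1}·y_i), indices taken mod 6.
Cross-terms: 28, 44, 11, 115, 36, 153  ⇒  Σ = 387
Area = |Σ|/2 = 193.5.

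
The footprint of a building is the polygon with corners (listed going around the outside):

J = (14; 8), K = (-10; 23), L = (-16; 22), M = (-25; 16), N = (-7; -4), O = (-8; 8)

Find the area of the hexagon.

Apply the surveyor's formula: 2A = Σ (x_i·y_{i+1} − x_{i+1}·y_i), indices taken mod 6.
Cross-terms: 402, 148, 294, 212, -88, -176  ⇒  Σ = 792
Area = |Σ|/2 = 396.

396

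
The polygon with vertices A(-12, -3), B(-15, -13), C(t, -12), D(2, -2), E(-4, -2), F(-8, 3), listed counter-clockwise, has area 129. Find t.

The doubled signed area Σ (x_i y_{i+1} − x_{i+1} y_i) is linear in t.
With t=0 it equals 335; the coefficient of t is 11 (from the two edges through C).
So 11·t + 335 = 2·129 = 258 ⇒ t = -7.

-7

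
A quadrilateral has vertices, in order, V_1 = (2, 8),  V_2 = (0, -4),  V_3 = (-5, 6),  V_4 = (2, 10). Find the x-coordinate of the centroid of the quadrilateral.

Apply the shoelace (surveyor's) formula. First the cross-terms c_i = x_i·y_{i+1} − x_{i+1}·y_i:
  -8, -20, -62, -4  ⇒  2A = -94, A = -47.
Then Σ (x_i + x_{i+1})·c_i = 254, so x̄ = 254 / (6·(-47)) = -127/141.

-127/141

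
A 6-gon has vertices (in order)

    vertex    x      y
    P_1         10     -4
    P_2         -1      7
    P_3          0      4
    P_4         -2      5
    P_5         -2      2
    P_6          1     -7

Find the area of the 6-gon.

77

Cross-terms: 66, -4, 8, 6, 12, 66  ⇒  Σ = 154
Area = |Σ|/2 = 77.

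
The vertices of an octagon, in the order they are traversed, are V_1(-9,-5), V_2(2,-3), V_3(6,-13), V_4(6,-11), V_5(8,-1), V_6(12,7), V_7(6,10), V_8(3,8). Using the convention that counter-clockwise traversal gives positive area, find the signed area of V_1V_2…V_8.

172

V_1→V_2: (-9)(-3) − (2)(-5) = 37
V_2→V_3: (2)(-13) − (6)(-3) = -8
V_3→V_4: (6)(-11) − (6)(-13) = 12
V_4→V_5: (6)(-1) − (8)(-11) = 82
V_5→V_6: (8)(7) − (12)(-1) = 68
V_6→V_7: (12)(10) − (6)(7) = 78
V_7→V_8: (6)(8) − (3)(10) = 18
V_8→V_1: (3)(-5) − (-9)(8) = 57
Σ = 344
Signed area = Σ/2 = 172 (positive ⇒ counter-clockwise traversal).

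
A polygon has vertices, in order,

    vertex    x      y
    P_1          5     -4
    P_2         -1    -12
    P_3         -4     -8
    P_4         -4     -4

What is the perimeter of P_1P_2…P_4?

28

|P_1P_2| = √((-6)² + (-8)²) = √100 = 10
|P_2P_3| = √((-3)² + (4)²) = √25 = 5
|P_3P_4| = √((0)² + (4)²) = √16 = 4
|P_4P_1| = √((9)² + (0)²) = √81 = 9
Perimeter = 10 + 5 + 4 + 9 = 28.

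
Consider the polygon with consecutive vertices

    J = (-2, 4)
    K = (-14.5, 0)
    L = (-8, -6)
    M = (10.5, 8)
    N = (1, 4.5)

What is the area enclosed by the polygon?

Apply the shoelace (surveyor's) formula: 2A = Σ (x_i·y_{i+1} − x_{i+1}·y_i), indices taken mod 5.
Cross-terms: 58, 87, -1, 39.25, 13  ⇒  Σ = 196.25
Area = |Σ|/2 = 98.125.

98.125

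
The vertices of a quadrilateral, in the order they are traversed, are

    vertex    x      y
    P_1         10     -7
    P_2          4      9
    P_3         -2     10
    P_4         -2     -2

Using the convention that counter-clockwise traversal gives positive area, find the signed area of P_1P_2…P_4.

Apply Gauss's area formula: 2A = Σ (x_i·y_{i+1} − x_{i+1}·y_i), indices taken mod 4.
Σ = (118) + (58) + (24) + (34) = 234
Signed area = Σ/2 = 117 (positive ⇒ counter-clockwise traversal).

117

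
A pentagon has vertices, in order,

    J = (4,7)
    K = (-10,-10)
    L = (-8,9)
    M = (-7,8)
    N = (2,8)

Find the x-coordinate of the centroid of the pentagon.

-1049/231

Apply the shoelace formula. First the cross-terms c_i = x_i·y_{i+1} − x_{i+1}·y_i:
  30, -170, -1, -72, -18  ⇒  2A = -231, A = -115.5.
Then Σ (x_i + x_{i+1})·c_i = 3147, so x̄ = 3147 / (6·(-115.5)) = -1049/231.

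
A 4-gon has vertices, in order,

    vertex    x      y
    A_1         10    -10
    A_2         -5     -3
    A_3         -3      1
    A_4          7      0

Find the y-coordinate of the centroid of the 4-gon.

-587/171

Apply the shoelace formula. First the cross-terms c_i = x_i·y_{i+1} − x_{i+1}·y_i:
  -80, -14, -7, -70  ⇒  2A = -171, A = -85.5.
Then Σ (y_i + y_{i+1})·c_i = 1761, so ȳ = 1761 / (6·(-85.5)) = -587/171.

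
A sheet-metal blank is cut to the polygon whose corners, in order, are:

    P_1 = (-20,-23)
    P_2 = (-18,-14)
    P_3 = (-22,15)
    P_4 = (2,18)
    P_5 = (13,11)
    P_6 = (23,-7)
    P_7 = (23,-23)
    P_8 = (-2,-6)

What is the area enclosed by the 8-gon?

Apply Gauss's area formula: 2A = Σ (x_i·y_{i+1} − x_{i+1}·y_i), indices taken mod 8.
Σ = (-134) + (-578) + (-426) + (-212) + (-344) + (-368) + (-184) + (-74) = -2320
Area = |Σ|/2 = 1160.

1160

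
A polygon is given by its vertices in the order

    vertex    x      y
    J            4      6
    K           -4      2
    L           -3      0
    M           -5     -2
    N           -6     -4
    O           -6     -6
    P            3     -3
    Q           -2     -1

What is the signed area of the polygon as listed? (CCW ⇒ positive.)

41.5

Cross-terms: 32, 6, 6, 8, 12, 36, -9, -8  ⇒  Σ = 83
Signed area = Σ/2 = 41.5 (positive ⇒ counter-clockwise traversal).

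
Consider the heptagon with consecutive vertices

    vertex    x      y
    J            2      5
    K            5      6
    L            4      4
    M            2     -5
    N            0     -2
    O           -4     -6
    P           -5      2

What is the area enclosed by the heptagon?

Apply Gauss's area formula: 2A = Σ (x_i·y_{i+1} − x_{i+1}·y_i), indices taken mod 7.
Σ = (-13) + (-4) + (-28) + (-4) + (-8) + (-38) + (-29) = -124
Area = |Σ|/2 = 62.

62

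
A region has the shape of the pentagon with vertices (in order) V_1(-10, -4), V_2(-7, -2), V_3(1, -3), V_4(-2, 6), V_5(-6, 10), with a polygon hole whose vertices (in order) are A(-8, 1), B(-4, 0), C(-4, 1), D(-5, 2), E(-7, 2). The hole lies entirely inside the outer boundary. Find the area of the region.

Outer boundary:
Σ = (-8) + (23) + (0) + (16) + (124) = 155
Area = |Σ|/2 = 77.5.
Hole:
Cross-terms: 4, -4, -3, 4, 9  ⇒  Σ = 10
Area = |Σ|/2 = 5.
Net area = 77.5 − 5 = 72.5.

72.5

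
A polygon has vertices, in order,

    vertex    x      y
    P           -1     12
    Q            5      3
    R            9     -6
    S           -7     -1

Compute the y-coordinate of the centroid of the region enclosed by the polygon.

Apply Gauss's area formula. First the cross-terms c_i = x_i·y_{i+1} − x_{i+1}·y_i:
  -63, -57, -51, -85  ⇒  2A = -256, A = -128.
Then Σ (y_i + y_{i+1})·c_i = -1352, so ȳ = -1352 / (6·(-128)) = 169/96.

169/96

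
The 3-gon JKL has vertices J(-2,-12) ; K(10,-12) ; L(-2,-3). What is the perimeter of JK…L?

36

|JK| = √((12)² + (0)²) = √144 = 12
|KL| = √((-12)² + (9)²) = √225 = 15
|LJ| = √((0)² + (-9)²) = √81 = 9
Perimeter = 12 + 15 + 9 = 36.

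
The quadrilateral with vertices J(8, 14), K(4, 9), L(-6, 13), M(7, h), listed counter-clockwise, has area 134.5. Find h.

The doubled signed area Σ (x_i y_{i+1} − x_{i+1} y_i) is linear in h.
With h=0 it equals 129; the coefficient of h is -14 (from the two edges through M).
So -14·h + 129 = 2·134.5 = 269 ⇒ h = -10.

-10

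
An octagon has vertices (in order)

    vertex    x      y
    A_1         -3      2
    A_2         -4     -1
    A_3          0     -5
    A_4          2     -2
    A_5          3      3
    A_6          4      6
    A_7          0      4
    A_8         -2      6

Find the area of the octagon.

Σ = (11) + (20) + (10) + (12) + (6) + (16) + (8) + (14) = 97
Area = |Σ|/2 = 48.5.

48.5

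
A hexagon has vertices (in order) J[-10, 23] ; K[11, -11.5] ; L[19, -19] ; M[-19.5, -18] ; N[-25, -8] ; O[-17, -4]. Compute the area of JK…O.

Apply the shoelace formula: 2A = Σ (x_i·y_{i+1} − x_{i+1}·y_i), indices taken mod 6.
Σ = (-138) + (9.5) + (-712.5) + (-294) + (-36) + (-431) = -1602
Area = |Σ|/2 = 801.

801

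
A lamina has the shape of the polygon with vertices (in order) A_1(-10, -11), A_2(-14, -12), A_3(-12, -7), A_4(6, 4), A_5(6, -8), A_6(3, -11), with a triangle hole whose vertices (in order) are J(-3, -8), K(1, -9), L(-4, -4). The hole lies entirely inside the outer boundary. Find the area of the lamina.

164

Outer boundary:
Σ = (-34) + (-46) + (-6) + (-72) + (-42) + (-143) = -343
Area = |Σ|/2 = 171.5.
Hole:
Apply the shoelace formula: 2A = Σ (x_i·y_{i+1} − x_{i+1}·y_i), indices taken mod 3.
J→K: (-3)(-9) − (1)(-8) = 35
K→L: (1)(-4) − (-4)(-9) = -40
L→J: (-4)(-8) − (-3)(-4) = 20
Σ = 15
Area = |Σ|/2 = 7.5.
Net area = 171.5 − 7.5 = 164.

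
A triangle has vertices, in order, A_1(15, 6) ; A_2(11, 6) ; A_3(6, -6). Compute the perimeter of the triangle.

|A_1A_2| = √((-4)² + (0)²) = √16 = 4
|A_2A_3| = √((-5)² + (-12)²) = √169 = 13
|A_3A_1| = √((9)² + (12)²) = √225 = 15
Perimeter = 4 + 13 + 15 = 32.

32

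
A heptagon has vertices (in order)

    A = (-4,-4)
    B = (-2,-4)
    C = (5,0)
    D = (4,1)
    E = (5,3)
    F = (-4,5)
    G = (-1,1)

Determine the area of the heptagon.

Cross-terms: 8, 20, 5, 7, 37, 1, 8  ⇒  Σ = 86
Area = |Σ|/2 = 43.

43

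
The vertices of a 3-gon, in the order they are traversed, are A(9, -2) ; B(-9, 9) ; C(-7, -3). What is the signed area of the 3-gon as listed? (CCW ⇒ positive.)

Σ = (63) + (90) + (41) = 194
Signed area = Σ/2 = 97 (positive ⇒ counter-clockwise traversal).

97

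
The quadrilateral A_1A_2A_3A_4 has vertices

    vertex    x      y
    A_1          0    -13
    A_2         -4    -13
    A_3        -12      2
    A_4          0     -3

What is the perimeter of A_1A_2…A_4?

44

|A_1A_2| = √((-4)² + (0)²) = √16 = 4
|A_2A_3| = √((-8)² + (15)²) = √289 = 17
|A_3A_4| = √((12)² + (-5)²) = √169 = 13
|A_4A_1| = √((0)² + (-10)²) = √100 = 10
Perimeter = 4 + 17 + 13 + 10 = 44.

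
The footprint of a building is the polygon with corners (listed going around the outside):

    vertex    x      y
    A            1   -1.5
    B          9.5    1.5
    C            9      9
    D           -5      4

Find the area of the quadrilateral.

86.125

Σ = (15.75) + (72) + (81) + (3.5) = 172.25
Area = |Σ|/2 = 86.125.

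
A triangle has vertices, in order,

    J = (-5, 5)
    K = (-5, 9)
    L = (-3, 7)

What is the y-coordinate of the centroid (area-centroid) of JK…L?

Apply the shoelace formula. First the cross-terms c_i = x_i·y_{i+1} − x_{i+1}·y_i:
  -20, -8, 20  ⇒  2A = -8, A = -4.
Then Σ (y_i + y_{i+1})·c_i = -168, so ȳ = -168 / (6·(-4)) = 7.

7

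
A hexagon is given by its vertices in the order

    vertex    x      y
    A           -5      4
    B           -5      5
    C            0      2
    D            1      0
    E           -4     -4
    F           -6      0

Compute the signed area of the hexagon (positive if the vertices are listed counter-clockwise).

-34.5

Apply the shoelace formula: 2A = Σ (x_i·y_{i+1} − x_{i+1}·y_i), indices taken mod 6.
Σ = (-5) + (-10) + (-2) + (-4) + (-24) + (-24) = -69
Signed area = Σ/2 = -34.5 (negative ⇒ clockwise traversal).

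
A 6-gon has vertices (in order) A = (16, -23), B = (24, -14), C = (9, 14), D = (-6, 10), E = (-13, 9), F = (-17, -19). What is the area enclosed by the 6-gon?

1067.5

Cross-terms: 328, 462, 174, 76, 400, 695  ⇒  Σ = 2135
Area = |Σ|/2 = 1067.5.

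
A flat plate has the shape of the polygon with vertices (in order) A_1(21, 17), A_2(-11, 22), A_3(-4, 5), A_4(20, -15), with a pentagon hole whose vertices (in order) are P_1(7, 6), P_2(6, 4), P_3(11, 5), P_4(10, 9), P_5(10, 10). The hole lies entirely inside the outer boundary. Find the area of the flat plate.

635

Outer boundary:
Σ = (649) + (33) + (-40) + (655) = 1297
Area = |Σ|/2 = 648.5.
Hole:
Σ = (-8) + (-14) + (49) + (10) + (-10) = 27
Area = |Σ|/2 = 13.5.
Net area = 648.5 − 13.5 = 635.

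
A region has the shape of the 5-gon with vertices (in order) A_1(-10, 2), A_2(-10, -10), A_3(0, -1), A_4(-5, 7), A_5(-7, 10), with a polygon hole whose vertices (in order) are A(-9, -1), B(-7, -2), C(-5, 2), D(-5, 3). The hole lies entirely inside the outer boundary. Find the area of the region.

98

Outer boundary:
Apply the shoelace formula: 2A = Σ (x_i·y_{i+1} − x_{i+1}·y_i), indices taken mod 5.
Σ = (120) + (10) + (-5) + (-1) + (86) = 210
Area = |Σ|/2 = 105.
Hole:
Apply the shoelace formula: 2A = Σ (x_i·y_{i+1} − x_{i+1}·y_i), indices taken mod 4.
Cross-terms: 11, -24, -5, 32  ⇒  Σ = 14
Area = |Σ|/2 = 7.
Net area = 105 − 7 = 98.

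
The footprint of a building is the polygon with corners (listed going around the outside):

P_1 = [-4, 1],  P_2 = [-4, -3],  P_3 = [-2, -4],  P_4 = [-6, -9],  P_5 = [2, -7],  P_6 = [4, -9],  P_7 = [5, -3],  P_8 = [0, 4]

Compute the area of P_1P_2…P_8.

Apply the surveyor's formula: 2A = Σ (x_i·y_{i+1} − x_{i+1}·y_i), indices taken mod 8.
Σ = (16) + (10) + (-6) + (60) + (10) + (33) + (20) + (16) = 159
Area = |Σ|/2 = 79.5.

79.5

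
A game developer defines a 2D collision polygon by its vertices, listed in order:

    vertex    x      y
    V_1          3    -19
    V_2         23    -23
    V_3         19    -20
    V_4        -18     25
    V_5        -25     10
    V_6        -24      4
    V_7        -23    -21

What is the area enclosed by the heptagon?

V_1→V_2: (3)(-23) − (23)(-19) = 368
V_2→V_3: (23)(-20) − (19)(-23) = -23
V_3→V_4: (19)(25) − (-18)(-20) = 115
V_4→V_5: (-18)(10) − (-25)(25) = 445
V_5→V_6: (-25)(4) − (-24)(10) = 140
V_6→V_7: (-24)(-21) − (-23)(4) = 596
V_7→V_1: (-23)(-19) − (3)(-21) = 500
Σ = 2141
Area = |Σ|/2 = 1070.5.

1070.5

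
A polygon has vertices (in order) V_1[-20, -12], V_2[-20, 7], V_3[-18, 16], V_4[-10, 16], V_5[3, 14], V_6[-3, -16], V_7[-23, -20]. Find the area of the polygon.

Σ = (-380) + (-194) + (-128) + (-188) + (-6) + (-308) + (-124) = -1328
Area = |Σ|/2 = 664.

664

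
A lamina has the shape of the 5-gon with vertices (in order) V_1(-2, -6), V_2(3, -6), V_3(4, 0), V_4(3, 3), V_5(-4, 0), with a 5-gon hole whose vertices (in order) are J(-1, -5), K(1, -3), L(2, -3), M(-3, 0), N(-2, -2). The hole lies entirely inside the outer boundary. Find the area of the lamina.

43

Outer boundary:
Apply the shoelace (surveyor's) formula: 2A = Σ (x_i·y_{i+1} − x_{i+1}·y_i), indices taken mod 5.
Σ = (30) + (24) + (12) + (12) + (24) = 102
Area = |Σ|/2 = 51.
Hole:
Σ = (8) + (3) + (-9) + (6) + (8) = 16
Area = |Σ|/2 = 8.
Net area = 51 − 8 = 43.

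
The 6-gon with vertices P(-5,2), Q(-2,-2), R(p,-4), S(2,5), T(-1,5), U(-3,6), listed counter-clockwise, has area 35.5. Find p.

-1

The doubled signed area Σ (x_i y_{i+1} − x_{i+1} y_i) is linear in p.
With p=0 it equals 78; the coefficient of p is 7 (from the two edges through R).
So 7·p + 78 = 2·35.5 = 71 ⇒ p = -1.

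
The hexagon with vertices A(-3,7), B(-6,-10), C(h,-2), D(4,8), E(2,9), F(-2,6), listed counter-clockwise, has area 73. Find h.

The doubled signed area Σ (x_i y_{i+1} − x_{i+1} y_i) is linear in h.
With h=0 it equals 146; the coefficient of h is 18 (from the two edges through C).
So 18·h + 146 = 2·73 = 146 ⇒ h = 0.

0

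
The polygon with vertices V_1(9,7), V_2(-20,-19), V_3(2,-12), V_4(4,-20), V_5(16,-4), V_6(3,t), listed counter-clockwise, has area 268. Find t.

Write out the shoelace sum; only the two edges meeting at V_6 involve t:
2·Area = [(16·t − 3·(-4)) + (3·7 − 9·t)] + 559
       = 7·t + 592 = 536
⇒ t = -8.

-8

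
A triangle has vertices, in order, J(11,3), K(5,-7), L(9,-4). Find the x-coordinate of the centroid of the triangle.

25/3

Apply the shoelace formula. First the cross-terms c_i = x_i·y_{i+1} − x_{i+1}·y_i:
  -92, 43, 71  ⇒  2A = 22, A = 11.
Then Σ (x_i + x_{i+1})·c_i = 550, so x̄ = 550 / (6·11) = 25/3.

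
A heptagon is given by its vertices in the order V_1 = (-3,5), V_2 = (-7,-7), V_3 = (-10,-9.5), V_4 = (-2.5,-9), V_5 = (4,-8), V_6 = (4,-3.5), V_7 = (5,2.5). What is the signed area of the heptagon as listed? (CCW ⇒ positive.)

Cross-terms: 56, -3.5, 66.25, 56, 18, 27.5, 32.5  ⇒  Σ = 252.75
Signed area = Σ/2 = 126.375 (positive ⇒ counter-clockwise traversal).

126.375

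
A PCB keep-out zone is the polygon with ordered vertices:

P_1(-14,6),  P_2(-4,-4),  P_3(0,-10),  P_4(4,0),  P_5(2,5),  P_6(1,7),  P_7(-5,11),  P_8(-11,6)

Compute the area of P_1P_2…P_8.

172

Σ = (80) + (40) + (40) + (20) + (9) + (46) + (91) + (18) = 344
Area = |Σ|/2 = 172.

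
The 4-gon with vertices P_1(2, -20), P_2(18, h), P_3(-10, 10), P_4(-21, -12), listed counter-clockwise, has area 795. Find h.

The doubled signed area Σ (x_i y_{i+1} − x_{i+1} y_i) is linear in h.
With h=0 it equals 1314; the coefficient of h is 12 (from the two edges through P_2).
So 12·h + 1314 = 2·795 = 1590 ⇒ h = 23.

23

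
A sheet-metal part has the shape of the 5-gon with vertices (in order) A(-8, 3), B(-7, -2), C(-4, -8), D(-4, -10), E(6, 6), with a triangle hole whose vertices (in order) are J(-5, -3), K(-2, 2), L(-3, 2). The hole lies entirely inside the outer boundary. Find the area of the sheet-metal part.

Outer boundary:
Apply Gauss's area formula: 2A = Σ (x_i·y_{i+1} − x_{i+1}·y_i), indices taken mod 5.
Σ = (37) + (48) + (8) + (36) + (66) = 195
Area = |Σ|/2 = 97.5.
Hole:
Σ = (-16) + (2) + (19) = 5
Area = |Σ|/2 = 2.5.
Net area = 97.5 − 2.5 = 95.

95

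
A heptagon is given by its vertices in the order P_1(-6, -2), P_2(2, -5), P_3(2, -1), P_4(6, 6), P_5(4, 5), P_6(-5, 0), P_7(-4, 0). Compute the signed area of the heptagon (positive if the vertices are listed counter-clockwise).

Cross-terms: 34, 8, 18, 6, 25, 0, 8  ⇒  Σ = 99
Signed area = Σ/2 = 49.5 (positive ⇒ counter-clockwise traversal).

49.5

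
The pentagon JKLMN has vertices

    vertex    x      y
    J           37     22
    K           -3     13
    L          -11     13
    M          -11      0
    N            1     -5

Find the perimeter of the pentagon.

120

|JK| = √((-40)² + (-9)²) = √1681 = 41
|KL| = √((-8)² + (0)²) = √64 = 8
|LM| = √((0)² + (-13)²) = √169 = 13
|MN| = √((12)² + (-5)²) = √169 = 13
|NJ| = √((36)² + (27)²) = √2025 = 45
Perimeter = 41 + 8 + 13 + 13 + 45 = 120.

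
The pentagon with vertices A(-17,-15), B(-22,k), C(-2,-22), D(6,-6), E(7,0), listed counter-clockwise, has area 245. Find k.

Write out the shoelace sum; only the two edges meeting at B involve k:
2·Area = [((-17)·k − (-22)·(-15)) + ((-22)·(-22) − (-2)·k)] + 81
       = -15·k + 235 = 490
⇒ k = -17.

-17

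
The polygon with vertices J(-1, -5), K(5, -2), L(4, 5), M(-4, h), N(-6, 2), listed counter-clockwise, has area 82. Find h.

6

The doubled signed area Σ (x_i y_{i+1} − x_{i+1} y_i) is linear in h.
With h=0 it equals 104; the coefficient of h is 10 (from the two edges through M).
So 10·h + 104 = 2·82 = 164 ⇒ h = 6.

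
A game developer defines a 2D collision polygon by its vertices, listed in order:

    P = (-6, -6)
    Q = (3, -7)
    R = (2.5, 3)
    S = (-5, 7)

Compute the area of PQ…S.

Apply Gauss's area formula: 2A = Σ (x_i·y_{i+1} − x_{i+1}·y_i), indices taken mod 4.
Cross-terms: 60, 26.5, 32.5, 72  ⇒  Σ = 191
Area = |Σ|/2 = 95.5.

95.5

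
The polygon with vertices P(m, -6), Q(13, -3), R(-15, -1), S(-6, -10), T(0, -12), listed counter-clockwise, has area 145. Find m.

The doubled signed area Σ (x_i y_{i+1} − x_{i+1} y_i) is linear in m.
With m=0 it equals 236; the coefficient of m is 9 (from the two edges through P).
So 9·m + 236 = 2·145 = 290 ⇒ m = 6.

6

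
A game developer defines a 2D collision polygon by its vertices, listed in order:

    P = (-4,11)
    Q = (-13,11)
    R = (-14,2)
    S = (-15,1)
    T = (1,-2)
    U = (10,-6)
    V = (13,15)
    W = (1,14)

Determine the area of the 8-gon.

Apply the surveyor's formula: 2A = Σ (x_i·y_{i+1} − x_{i+1}·y_i), indices taken mod 8.
P→Q: (-4)(11) − (-13)(11) = 99
Q→R: (-13)(2) − (-14)(11) = 128
R→S: (-14)(1) − (-15)(2) = 16
S→T: (-15)(-2) − (1)(1) = 29
T→U: (1)(-6) − (10)(-2) = 14
U→V: (10)(15) − (13)(-6) = 228
V→W: (13)(14) − (1)(15) = 167
W→P: (1)(11) − (-4)(14) = 67
Σ = 748
Area = |Σ|/2 = 374.

374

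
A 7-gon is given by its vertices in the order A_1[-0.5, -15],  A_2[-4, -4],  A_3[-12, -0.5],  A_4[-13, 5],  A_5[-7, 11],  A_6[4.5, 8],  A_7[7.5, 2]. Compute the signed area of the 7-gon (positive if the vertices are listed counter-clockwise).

-273.25

Cross-terms: -58, -46, -66.5, -108, -105.5, -51, -111.5  ⇒  Σ = -546.5
Signed area = Σ/2 = -273.25 (negative ⇒ clockwise traversal).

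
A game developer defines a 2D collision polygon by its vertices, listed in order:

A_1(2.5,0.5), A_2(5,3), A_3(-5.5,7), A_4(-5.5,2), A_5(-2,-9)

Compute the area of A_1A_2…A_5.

79.5

Σ = (5) + (51.5) + (27.5) + (53.5) + (21.5) = 159
Area = |Σ|/2 = 79.5.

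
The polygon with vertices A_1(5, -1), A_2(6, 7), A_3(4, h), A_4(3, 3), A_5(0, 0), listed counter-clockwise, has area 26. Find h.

9

The doubled signed area Σ (x_i y_{i+1} − x_{i+1} y_i) is linear in h.
With h=0 it equals 25; the coefficient of h is 3 (from the two edges through A_3).
So 3·h + 25 = 2·26 = 52 ⇒ h = 9.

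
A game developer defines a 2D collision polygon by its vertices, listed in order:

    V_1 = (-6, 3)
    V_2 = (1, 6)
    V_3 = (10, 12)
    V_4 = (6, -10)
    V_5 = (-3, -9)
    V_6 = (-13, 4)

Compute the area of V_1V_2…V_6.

243.5

Σ = (-39) + (-48) + (-172) + (-84) + (-129) + (-15) = -487
Area = |Σ|/2 = 243.5.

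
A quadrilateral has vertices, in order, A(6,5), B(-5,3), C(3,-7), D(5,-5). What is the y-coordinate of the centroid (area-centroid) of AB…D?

Apply the surveyor's formula. First the cross-terms c_i = x_i·y_{i+1} − x_{i+1}·y_i:
  43, 26, 20, 55  ⇒  2A = 144, A = 72.
Then Σ (y_i + y_{i+1})·c_i = 0, so ȳ = 0 / (6·72) = 0.

0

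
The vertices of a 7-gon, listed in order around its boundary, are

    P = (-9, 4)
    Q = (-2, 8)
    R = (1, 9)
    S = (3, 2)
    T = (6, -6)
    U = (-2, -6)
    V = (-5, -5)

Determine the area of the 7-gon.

139

Apply the shoelace (surveyor's) formula: 2A = Σ (x_i·y_{i+1} − x_{i+1}·y_i), indices taken mod 7.
Cross-terms: -64, -26, -25, -30, -48, -20, -65  ⇒  Σ = -278
Area = |Σ|/2 = 139.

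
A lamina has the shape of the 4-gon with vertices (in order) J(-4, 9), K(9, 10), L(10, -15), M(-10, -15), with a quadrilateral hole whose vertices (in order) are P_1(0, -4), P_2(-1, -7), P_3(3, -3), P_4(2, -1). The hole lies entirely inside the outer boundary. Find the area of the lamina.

Outer boundary:
Apply Gauss's area formula: 2A = Σ (x_i·y_{i+1} − x_{i+1}·y_i), indices taken mod 4.
Cross-terms: -121, -235, -300, -150  ⇒  Σ = -806
Area = |Σ|/2 = 403.
Hole:
Σ = (-4) + (24) + (3) + (-8) = 15
Area = |Σ|/2 = 7.5.
Net area = 403 − 7.5 = 395.5.

395.5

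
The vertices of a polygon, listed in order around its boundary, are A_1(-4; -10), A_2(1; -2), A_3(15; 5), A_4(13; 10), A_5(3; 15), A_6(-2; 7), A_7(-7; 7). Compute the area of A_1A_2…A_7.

Σ = (18) + (35) + (85) + (165) + (51) + (35) + (98) = 487
Area = |Σ|/2 = 243.5.

243.5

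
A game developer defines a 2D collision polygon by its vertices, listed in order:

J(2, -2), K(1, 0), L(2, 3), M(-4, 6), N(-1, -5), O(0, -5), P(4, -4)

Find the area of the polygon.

Cross-terms: 2, 3, 24, 26, 5, 20, 0  ⇒  Σ = 80
Area = |Σ|/2 = 40.

40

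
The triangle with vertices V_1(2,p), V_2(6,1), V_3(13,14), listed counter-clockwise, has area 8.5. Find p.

The doubled signed area Σ (x_i y_{i+1} − x_{i+1} y_i) is linear in p.
With p=0 it equals 45; the coefficient of p is 7 (from the two edges through V_1).
So 7·p + 45 = 2·8.5 = 17 ⇒ p = -4.

-4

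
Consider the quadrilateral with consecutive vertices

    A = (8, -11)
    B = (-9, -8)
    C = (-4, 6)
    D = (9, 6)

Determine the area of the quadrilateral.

Σ = (-163) + (-86) + (-78) + (-147) = -474
Area = |Σ|/2 = 237.

237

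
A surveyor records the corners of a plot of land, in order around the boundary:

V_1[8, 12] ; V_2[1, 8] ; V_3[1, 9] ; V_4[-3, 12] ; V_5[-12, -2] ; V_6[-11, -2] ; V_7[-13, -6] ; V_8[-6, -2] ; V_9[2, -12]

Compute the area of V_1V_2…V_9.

235

Apply the shoelace formula: 2A = Σ (x_i·y_{i+1} − x_{i+1}·y_i), indices taken mod 9.
Σ = (52) + (1) + (39) + (150) + (2) + (40) + (-10) + (76) + (120) = 470
Area = |Σ|/2 = 235.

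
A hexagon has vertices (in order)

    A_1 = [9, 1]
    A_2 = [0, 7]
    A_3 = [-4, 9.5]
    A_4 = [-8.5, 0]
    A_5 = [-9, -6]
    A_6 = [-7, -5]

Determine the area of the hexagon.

131.875

Cross-terms: 63, 28, 80.75, 51, 3, 38  ⇒  Σ = 263.75
Area = |Σ|/2 = 131.875.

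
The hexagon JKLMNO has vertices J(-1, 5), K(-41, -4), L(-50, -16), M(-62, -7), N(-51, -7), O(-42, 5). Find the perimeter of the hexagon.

|JK| = √((-40)² + (-9)²) = √1681 = 41
|KL| = √((-9)² + (-12)²) = √225 = 15
|LM| = √((-12)² + (9)²) = √225 = 15
|MN| = √((11)² + (0)²) = √121 = 11
|NO| = √((9)² + (12)²) = √225 = 15
|OJ| = √((41)² + (0)²) = √1681 = 41
Perimeter = 41 + 15 + 15 + 11 + 15 + 41 = 138.

138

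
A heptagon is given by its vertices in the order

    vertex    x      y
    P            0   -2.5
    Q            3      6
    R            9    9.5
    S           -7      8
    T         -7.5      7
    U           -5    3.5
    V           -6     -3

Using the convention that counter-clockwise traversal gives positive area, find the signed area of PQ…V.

Apply the shoelace (surveyor's) formula: 2A = Σ (x_i·y_{i+1} − x_{i+1}·y_i), indices taken mod 7.
P→Q: (0)(6) − (3)(-2.5) = 7.5
Q→R: (3)(9.5) − (9)(6) = -25.5
R→S: (9)(8) − (-7)(9.5) = 138.5
S→T: (-7)(7) − (-7.5)(8) = 11
T→U: (-7.5)(3.5) − (-5)(7) = 8.75
U→V: (-5)(-3) − (-6)(3.5) = 36
V→P: (-6)(-2.5) − (0)(-3) = 15
Σ = 191.25
Signed area = Σ/2 = 95.625 (positive ⇒ counter-clockwise traversal).

95.625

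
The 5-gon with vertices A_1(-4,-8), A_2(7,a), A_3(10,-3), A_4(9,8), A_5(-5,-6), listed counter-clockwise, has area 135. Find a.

-9

Write out the shoelace sum; only the two edges meeting at A_2 involve a:
2·Area = [((-4)·a − 7·(-8)) + (7·(-3) − 10·a)] + 109
       = -14·a + 144 = 270
⇒ a = -9.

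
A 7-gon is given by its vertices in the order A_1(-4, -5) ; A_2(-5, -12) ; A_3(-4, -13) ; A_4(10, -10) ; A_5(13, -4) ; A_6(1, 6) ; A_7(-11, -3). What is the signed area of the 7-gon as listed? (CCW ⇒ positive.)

244

Apply the shoelace formula: 2A = Σ (x_i·y_{i+1} − x_{i+1}·y_i), indices taken mod 7.
Σ = (23) + (17) + (170) + (90) + (82) + (63) + (43) = 488
Signed area = Σ/2 = 244 (positive ⇒ counter-clockwise traversal).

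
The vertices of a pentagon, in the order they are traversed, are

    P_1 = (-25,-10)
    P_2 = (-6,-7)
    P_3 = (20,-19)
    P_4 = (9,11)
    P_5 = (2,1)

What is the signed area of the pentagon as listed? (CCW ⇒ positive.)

376

P_1→P_2: (-25)(-7) − (-6)(-10) = 115
P_2→P_3: (-6)(-19) − (20)(-7) = 254
P_3→P_4: (20)(11) − (9)(-19) = 391
P_4→P_5: (9)(1) − (2)(11) = -13
P_5→P_1: (2)(-10) − (-25)(1) = 5
Σ = 752
Signed area = Σ/2 = 376 (positive ⇒ counter-clockwise traversal).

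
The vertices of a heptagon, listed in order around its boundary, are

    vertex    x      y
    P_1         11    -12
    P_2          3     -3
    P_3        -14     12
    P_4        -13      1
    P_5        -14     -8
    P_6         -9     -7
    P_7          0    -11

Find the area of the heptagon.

Apply Gauss's area formula: 2A = Σ (x_i·y_{i+1} − x_{i+1}·y_i), indices taken mod 7.
Σ = (3) + (-6) + (142) + (118) + (26) + (99) + (121) = 503
Area = |Σ|/2 = 251.5.

251.5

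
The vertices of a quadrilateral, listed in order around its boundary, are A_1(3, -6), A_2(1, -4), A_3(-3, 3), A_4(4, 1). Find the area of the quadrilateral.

28.5

Cross-terms: -6, -9, -15, -27  ⇒  Σ = -57
Area = |Σ|/2 = 28.5.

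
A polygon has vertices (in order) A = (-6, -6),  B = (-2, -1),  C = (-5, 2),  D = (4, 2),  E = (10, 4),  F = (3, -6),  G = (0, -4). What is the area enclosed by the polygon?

Cross-terms: -6, -9, -18, -4, -72, -12, -24  ⇒  Σ = -145
Area = |Σ|/2 = 72.5.

72.5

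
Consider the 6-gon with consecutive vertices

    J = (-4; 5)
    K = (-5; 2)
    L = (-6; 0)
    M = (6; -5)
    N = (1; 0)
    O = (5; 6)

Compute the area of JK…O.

59.5

Apply Gauss's area formula: 2A = Σ (x_i·y_{i+1} − x_{i+1}·y_i), indices taken mod 6.
Σ = (17) + (12) + (30) + (5) + (6) + (49) = 119
Area = |Σ|/2 = 59.5.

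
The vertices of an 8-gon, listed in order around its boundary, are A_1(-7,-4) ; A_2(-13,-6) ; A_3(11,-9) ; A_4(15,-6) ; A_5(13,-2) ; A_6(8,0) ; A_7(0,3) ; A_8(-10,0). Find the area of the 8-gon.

200

A_1→A_2: (-7)(-6) − (-13)(-4) = -10
A_2→A_3: (-13)(-9) − (11)(-6) = 183
A_3→A_4: (11)(-6) − (15)(-9) = 69
A_4→A_5: (15)(-2) − (13)(-6) = 48
A_5→A_6: (13)(0) − (8)(-2) = 16
A_6→A_7: (8)(3) − (0)(0) = 24
A_7→A_8: (0)(0) − (-10)(3) = 30
A_8→A_1: (-10)(-4) − (-7)(0) = 40
Σ = 400
Area = |Σ|/2 = 200.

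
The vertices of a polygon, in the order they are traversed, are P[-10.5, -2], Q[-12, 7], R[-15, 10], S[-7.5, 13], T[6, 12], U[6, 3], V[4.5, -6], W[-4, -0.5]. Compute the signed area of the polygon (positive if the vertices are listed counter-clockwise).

-263.75

Apply the shoelace (surveyor's) formula: 2A = Σ (x_i·y_{i+1} − x_{i+1}·y_i), indices taken mod 8.
Σ = (-97.5) + (-15) + (-120) + (-168) + (-54) + (-49.5) + (-26.25) + (2.75) = -527.5
Signed area = Σ/2 = -263.75 (negative ⇒ clockwise traversal).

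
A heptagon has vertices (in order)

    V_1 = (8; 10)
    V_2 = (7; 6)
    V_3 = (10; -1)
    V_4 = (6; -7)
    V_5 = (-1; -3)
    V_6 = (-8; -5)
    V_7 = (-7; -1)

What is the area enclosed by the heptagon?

Apply the shoelace formula: 2A = Σ (x_i·y_{i+1} − x_{i+1}·y_i), indices taken mod 7.
Cross-terms: -22, -67, -64, -25, -19, -27, -62  ⇒  Σ = -286
Area = |Σ|/2 = 143.

143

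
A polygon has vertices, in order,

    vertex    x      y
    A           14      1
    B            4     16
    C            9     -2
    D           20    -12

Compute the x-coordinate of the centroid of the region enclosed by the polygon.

1601/141

Apply the shoelace (surveyor's) formula. First the cross-terms c_i = x_i·y_{i+1} − x_{i+1}·y_i:
  220, -152, -68, 188  ⇒  2A = 188, A = 94.
Then Σ (x_i + x_{i+1})·c_i = 6404, so x̄ = 6404 / (6·94) = 1601/141.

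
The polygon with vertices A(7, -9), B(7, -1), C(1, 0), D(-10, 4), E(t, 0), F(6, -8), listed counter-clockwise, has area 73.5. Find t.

-7

Write out the shoelace sum; only the two edges meeting at E involve t:
2·Area = [((-10)·0 − t·4) + (t·(-8) − 6·0)] + 63
       = -12·t + 63 = 147
⇒ t = -7.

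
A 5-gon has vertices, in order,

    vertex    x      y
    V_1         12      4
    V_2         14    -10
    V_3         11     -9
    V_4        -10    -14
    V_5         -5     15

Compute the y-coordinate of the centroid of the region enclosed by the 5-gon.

Apply the shoelace (surveyor's) formula. First the cross-terms c_i = x_i·y_{i+1} − x_{i+1}·y_i:
  -176, -16, -244, -220, -200  ⇒  2A = -856, A = -428.
Then Σ (y_i + y_{i+1})·c_i = 2952, so ȳ = 2952 / (6·(-428)) = -123/107.

-123/107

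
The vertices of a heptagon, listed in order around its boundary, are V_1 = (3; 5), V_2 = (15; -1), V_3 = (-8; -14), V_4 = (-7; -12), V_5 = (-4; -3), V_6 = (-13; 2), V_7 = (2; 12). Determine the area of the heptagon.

279

Σ = (-78) + (-218) + (-2) + (-27) + (-47) + (-160) + (-26) = -558
Area = |Σ|/2 = 279.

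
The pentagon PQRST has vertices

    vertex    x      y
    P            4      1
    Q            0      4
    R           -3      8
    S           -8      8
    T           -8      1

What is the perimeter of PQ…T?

34

|PQ| = √((-4)² + (3)²) = √25 = 5
|QR| = √((-3)² + (4)²) = √25 = 5
|RS| = √((-5)² + (0)²) = √25 = 5
|ST| = √((0)² + (-7)²) = √49 = 7
|TP| = √((12)² + (0)²) = √144 = 12
Perimeter = 5 + 5 + 5 + 7 + 12 = 34.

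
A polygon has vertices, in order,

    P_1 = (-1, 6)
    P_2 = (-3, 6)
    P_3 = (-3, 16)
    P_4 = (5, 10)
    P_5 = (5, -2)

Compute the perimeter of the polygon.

|P_1P_2| = √((-2)² + (0)²) = √4 = 2
|P_2P_3| = √((0)² + (10)²) = √100 = 10
|P_3P_4| = √((8)² + (-6)²) = √100 = 10
|P_4P_5| = √((0)² + (-12)²) = √144 = 12
|P_5P_1| = √((-6)² + (8)²) = √100 = 10
Perimeter = 2 + 10 + 10 + 12 + 10 = 44.

44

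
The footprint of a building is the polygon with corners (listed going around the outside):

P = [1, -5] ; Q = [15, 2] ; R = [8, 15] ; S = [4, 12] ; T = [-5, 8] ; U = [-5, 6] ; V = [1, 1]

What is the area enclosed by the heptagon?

P→Q: (1)(2) − (15)(-5) = 77
Q→R: (15)(15) − (8)(2) = 209
R→S: (8)(12) − (4)(15) = 36
S→T: (4)(8) − (-5)(12) = 92
T→U: (-5)(6) − (-5)(8) = 10
U→V: (-5)(1) − (1)(6) = -11
V→P: (1)(-5) − (1)(1) = -6
Σ = 407
Area = |Σ|/2 = 203.5.

203.5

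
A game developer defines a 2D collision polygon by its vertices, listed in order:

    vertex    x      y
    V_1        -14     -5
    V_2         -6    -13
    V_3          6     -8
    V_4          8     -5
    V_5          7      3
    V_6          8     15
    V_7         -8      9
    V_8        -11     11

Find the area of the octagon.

Cross-terms: 152, 126, 34, 59, 81, 192, 11, 209  ⇒  Σ = 864
Area = |Σ|/2 = 432.

432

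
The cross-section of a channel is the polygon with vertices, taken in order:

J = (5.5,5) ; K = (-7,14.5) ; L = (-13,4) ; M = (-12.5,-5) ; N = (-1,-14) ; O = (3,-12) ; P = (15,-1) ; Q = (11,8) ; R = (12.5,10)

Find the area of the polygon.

469.875

Apply Gauss's area formula: 2A = Σ (x_i·y_{i+1} − x_{i+1}·y_i), indices taken mod 9.
Cross-terms: 114.75, 160.5, 115, 170, 54, 177, 131, 10, 7.5  ⇒  Σ = 939.75
Area = |Σ|/2 = 469.875.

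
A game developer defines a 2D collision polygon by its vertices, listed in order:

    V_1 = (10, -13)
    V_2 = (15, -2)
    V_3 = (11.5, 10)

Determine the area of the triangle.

49.25

Apply the surveyor's formula: 2A = Σ (x_i·y_{i+1} − x_{i+1}·y_i), indices taken mod 3.
Σ = (175) + (173) + (-249.5) = 98.5
Area = |Σ|/2 = 49.25.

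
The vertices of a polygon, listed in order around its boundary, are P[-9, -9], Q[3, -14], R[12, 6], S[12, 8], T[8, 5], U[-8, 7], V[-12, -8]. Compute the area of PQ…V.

Apply the surveyor's formula: 2A = Σ (x_i·y_{i+1} − x_{i+1}·y_i), indices taken mod 7.
Σ = (153) + (186) + (24) + (-4) + (96) + (148) + (36) = 639
Area = |Σ|/2 = 319.5.

319.5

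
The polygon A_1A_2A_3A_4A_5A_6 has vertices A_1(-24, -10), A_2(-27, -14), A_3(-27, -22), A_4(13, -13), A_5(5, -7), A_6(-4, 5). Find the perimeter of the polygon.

|A_1A_2| = √((-3)² + (-4)²) = √25 = 5
|A_2A_3| = √((0)² + (-8)²) = √64 = 8
|A_3A_4| = √((40)² + (9)²) = √1681 = 41
|A_4A_5| = √((-8)² + (6)²) = √100 = 10
|A_5A_6| = √((-9)² + (12)²) = √225 = 15
|A_6A_1| = √((-20)² + (-15)²) = √625 = 25
Perimeter = 5 + 8 + 41 + 10 + 15 + 25 = 104.

104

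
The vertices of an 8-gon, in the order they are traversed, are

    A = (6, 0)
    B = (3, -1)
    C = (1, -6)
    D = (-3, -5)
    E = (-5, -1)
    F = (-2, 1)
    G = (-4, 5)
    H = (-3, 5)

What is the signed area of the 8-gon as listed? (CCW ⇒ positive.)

-58

Apply the shoelace formula: 2A = Σ (x_i·y_{i+1} − x_{i+1}·y_i), indices taken mod 8.
Σ = (-6) + (-17) + (-23) + (-22) + (-7) + (-6) + (-5) + (-30) = -116
Signed area = Σ/2 = -58 (negative ⇒ clockwise traversal).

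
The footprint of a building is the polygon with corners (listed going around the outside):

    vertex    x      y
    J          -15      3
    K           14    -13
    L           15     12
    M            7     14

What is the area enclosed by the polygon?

436.5

Apply the shoelace formula: 2A = Σ (x_i·y_{i+1} − x_{i+1}·y_i), indices taken mod 4.
Σ = (153) + (363) + (126) + (231) = 873
Area = |Σ|/2 = 436.5.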